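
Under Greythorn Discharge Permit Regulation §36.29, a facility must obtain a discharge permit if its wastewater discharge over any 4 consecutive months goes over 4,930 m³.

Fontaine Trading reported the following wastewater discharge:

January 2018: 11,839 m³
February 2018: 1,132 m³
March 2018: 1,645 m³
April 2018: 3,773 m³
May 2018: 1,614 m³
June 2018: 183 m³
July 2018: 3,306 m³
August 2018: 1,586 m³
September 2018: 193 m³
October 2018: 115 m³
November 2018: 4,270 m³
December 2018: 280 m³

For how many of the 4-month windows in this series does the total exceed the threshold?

January 2018–April 2018: 11,839 m³ + 1,132 m³ + 1,645 m³ + 3,773 m³ = 18,389 m³ (over)
February 2018–May 2018: 1,132 m³ + 1,645 m³ + 3,773 m³ + 1,614 m³ = 8,164 m³ (over)
March 2018–June 2018: 1,645 m³ + 3,773 m³ + 1,614 m³ + 183 m³ = 7,215 m³ (over)
April 2018–July 2018: 3,773 m³ + 1,614 m³ + 183 m³ + 3,306 m³ = 8,876 m³ (over)
May 2018–August 2018: 1,614 m³ + 183 m³ + 3,306 m³ + 1,586 m³ = 6,689 m³ (over)
June 2018–September 2018: 183 m³ + 3,306 m³ + 1,586 m³ + 193 m³ = 5,268 m³ (over)
July 2018–October 2018: 3,306 m³ + 1,586 m³ + 193 m³ + 115 m³ = 5,200 m³ (over)
August 2018–November 2018: 1,586 m³ + 193 m³ + 115 m³ + 4,270 m³ = 6,164 m³ (over)
September 2018–December 2018: 193 m³ + 115 m³ + 4,270 m³ + 280 m³ = 4,858 m³ (under)
8 windows exceed the threshold.

8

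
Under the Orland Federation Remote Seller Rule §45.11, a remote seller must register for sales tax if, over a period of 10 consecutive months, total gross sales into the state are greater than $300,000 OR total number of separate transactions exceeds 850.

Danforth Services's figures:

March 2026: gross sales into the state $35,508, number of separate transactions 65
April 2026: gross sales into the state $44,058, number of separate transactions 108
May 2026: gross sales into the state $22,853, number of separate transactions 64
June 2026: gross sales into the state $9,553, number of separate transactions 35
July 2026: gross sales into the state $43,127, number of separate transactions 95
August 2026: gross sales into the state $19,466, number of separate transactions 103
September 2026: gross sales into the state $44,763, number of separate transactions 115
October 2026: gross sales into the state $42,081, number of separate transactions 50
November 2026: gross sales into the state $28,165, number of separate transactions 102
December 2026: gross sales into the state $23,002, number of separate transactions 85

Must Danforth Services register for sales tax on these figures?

Total gross sales into the state: $35,508 + $44,058 + $22,853 + $9,553 + $43,127 + $19,466 + $44,763 + $42,081 + $28,165 + $23,002 = $312,576 (> $300,000).
Total number of separate transactions: 65 + 108 + 64 + 35 + 95 + 103 + 115 + 50 + 102 + 85 = 822 (≤ 850).
The test is 'or': at least one threshold is exceeded.

Yes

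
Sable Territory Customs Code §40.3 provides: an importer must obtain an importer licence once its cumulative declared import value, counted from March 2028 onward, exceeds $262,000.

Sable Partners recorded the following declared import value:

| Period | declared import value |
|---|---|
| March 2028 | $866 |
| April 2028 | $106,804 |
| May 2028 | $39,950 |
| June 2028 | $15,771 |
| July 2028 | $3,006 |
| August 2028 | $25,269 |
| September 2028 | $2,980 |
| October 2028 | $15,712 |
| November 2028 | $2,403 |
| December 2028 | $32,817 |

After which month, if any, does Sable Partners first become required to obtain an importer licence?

Through March 2028: $866
Through April 2028: $107,670
Through May 2028: $147,620
Through June 2028: $163,391
Through July 2028: $166,397
Through August 2028: $191,666
Through September 2028: $194,646
Through October 2028: $210,358
Through November 2028: $212,761
Through December 2028: $245,578
Final cumulative total $245,578 ≤ $262,000; the threshold is never exceeded.

Not triggered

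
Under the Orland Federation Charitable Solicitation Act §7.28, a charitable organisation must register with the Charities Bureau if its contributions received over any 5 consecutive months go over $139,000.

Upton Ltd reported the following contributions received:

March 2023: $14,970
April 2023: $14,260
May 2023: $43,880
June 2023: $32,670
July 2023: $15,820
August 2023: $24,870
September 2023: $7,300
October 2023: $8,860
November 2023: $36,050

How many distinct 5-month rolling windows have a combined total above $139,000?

0

March 2023–July 2023: $14,970 + $14,260 + $43,880 + $32,670 + $15,820 = $121,600 (under)
April 2023–August 2023: $14,260 + $43,880 + $32,670 + $15,820 + $24,870 = $131,500 (under)
May 2023–September 2023: $43,880 + $32,670 + $15,820 + $24,870 + $7,300 = $124,540 (under)
June 2023–October 2023: $32,670 + $15,820 + $24,870 + $7,300 + $8,860 = $89,520 (under)
July 2023–November 2023: $15,820 + $24,870 + $7,300 + $8,860 + $36,050 = $92,900 (under)
0 windows exceed the threshold.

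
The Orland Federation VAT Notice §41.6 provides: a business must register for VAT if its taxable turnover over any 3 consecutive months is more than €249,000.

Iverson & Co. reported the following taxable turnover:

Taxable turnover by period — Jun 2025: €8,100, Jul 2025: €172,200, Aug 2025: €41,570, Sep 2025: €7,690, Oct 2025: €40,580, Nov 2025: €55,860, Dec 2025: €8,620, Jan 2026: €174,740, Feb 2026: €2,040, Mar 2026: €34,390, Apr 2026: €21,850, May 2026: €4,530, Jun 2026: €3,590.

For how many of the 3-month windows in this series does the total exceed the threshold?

Jun 2025–Aug 2025: €8,100 + €172,200 + €41,570 = €221,870 (under)
Jul 2025–Sep 2025: €172,200 + €41,570 + €7,690 = €221,460 (under)
Aug 2025–Oct 2025: €41,570 + €7,690 + €40,580 = €89,840 (under)
Sep 2025–Nov 2025: €7,690 + €40,580 + €55,860 = €104,130 (under)
Oct 2025–Dec 2025: €40,580 + €55,860 + €8,620 = €105,060 (under)
Nov 2025–Jan 2026: €55,860 + €8,620 + €174,740 = €239,220 (under)
Dec 2025–Feb 2026: €8,620 + €174,740 + €2,040 = €185,400 (under)
Jan 2026–Mar 2026: €174,740 + €2,040 + €34,390 = €211,170 (under)
Feb 2026–Apr 2026: €2,040 + €34,390 + €21,850 = €58,280 (under)
Mar 2026–May 2026: €34,390 + €21,850 + €4,530 = €60,770 (under)
Apr 2026–Jun 2026: €21,850 + €4,530 + €3,590 = €29,970 (under)
0 windows exceed the threshold.

0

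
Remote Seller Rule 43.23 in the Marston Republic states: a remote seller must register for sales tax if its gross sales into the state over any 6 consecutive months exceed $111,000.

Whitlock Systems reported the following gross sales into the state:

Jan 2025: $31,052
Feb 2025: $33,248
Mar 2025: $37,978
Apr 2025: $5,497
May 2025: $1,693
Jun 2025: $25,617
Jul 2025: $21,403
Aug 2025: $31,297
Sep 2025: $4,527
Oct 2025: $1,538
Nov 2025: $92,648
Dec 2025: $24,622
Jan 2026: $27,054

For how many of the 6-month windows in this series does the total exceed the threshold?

6

Jan 2025–Jun 2025: $31,052 + $33,248 + $37,978 + $5,497 + $1,693 + $25,617 = $135,085 (over)
Feb 2025–Jul 2025: $33,248 + $37,978 + $5,497 + $1,693 + $25,617 + $21,403 = $125,436 (over)
Mar 2025–Aug 2025: $37,978 + $5,497 + $1,693 + $25,617 + $21,403 + $31,297 = $123,485 (over)
Apr 2025–Sep 2025: $5,497 + $1,693 + $25,617 + $21,403 + $31,297 + $4,527 = $90,034 (under)
May 2025–Oct 2025: $1,693 + $25,617 + $21,403 + $31,297 + $4,527 + $1,538 = $86,075 (under)
Jun 2025–Nov 2025: $25,617 + $21,403 + $31,297 + $4,527 + $1,538 + $92,648 = $177,030 (over)
Jul 2025–Dec 2025: $21,403 + $31,297 + $4,527 + $1,538 + $92,648 + $24,622 = $176,035 (over)
Aug 2025–Jan 2026: $31,297 + $4,527 + $1,538 + $92,648 + $24,622 + $27,054 = $181,686 (over)
6 windows exceed the threshold.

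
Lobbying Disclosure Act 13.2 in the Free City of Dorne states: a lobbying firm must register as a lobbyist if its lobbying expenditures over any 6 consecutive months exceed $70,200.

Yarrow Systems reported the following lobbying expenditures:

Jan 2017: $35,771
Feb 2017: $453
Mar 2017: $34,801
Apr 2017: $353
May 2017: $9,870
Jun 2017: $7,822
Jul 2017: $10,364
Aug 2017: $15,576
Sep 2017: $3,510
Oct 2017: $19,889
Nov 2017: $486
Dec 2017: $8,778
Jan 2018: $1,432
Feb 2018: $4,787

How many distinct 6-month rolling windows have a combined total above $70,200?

2

Jan 2017–Jun 2017: $35,771 + $453 + $34,801 + $353 + $9,870 + $7,822 = $89,070 (over)
Feb 2017–Jul 2017: $453 + $34,801 + $353 + $9,870 + $7,822 + $10,364 = $63,663 (under)
Mar 2017–Aug 2017: $34,801 + $353 + $9,870 + $7,822 + $10,364 + $15,576 = $78,786 (over)
Apr 2017–Sep 2017: $353 + $9,870 + $7,822 + $10,364 + $15,576 + $3,510 = $47,495 (under)
May 2017–Oct 2017: $9,870 + $7,822 + $10,364 + $15,576 + $3,510 + $19,889 = $67,031 (under)
Jun 2017–Nov 2017: $7,822 + $10,364 + $15,576 + $3,510 + $19,889 + $486 = $57,647 (under)
Jul 2017–Dec 2017: $10,364 + $15,576 + $3,510 + $19,889 + $486 + $8,778 = $58,603 (under)
Aug 2017–Jan 2018: $15,576 + $3,510 + $19,889 + $486 + $8,778 + $1,432 = $49,671 (under)
Sep 2017–Feb 2018: $3,510 + $19,889 + $486 + $8,778 + $1,432 + $4,787 = $38,882 (under)
2 windows exceed the threshold.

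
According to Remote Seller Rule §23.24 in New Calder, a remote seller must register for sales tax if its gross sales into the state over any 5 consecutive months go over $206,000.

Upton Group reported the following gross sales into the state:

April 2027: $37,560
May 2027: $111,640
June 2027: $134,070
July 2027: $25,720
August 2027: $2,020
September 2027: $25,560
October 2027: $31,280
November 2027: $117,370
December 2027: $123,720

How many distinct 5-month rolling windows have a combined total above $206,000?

April 2027–August 2027: $37,560 + $111,640 + $134,070 + $25,720 + $2,020 = $311,010 (over)
May 2027–September 2027: $111,640 + $134,070 + $25,720 + $2,020 + $25,560 = $299,010 (over)
June 2027–October 2027: $134,070 + $25,720 + $2,020 + $25,560 + $31,280 = $218,650 (over)
July 2027–November 2027: $25,720 + $2,020 + $25,560 + $31,280 + $117,370 = $201,950 (under)
August 2027–December 2027: $2,020 + $25,560 + $31,280 + $117,370 + $123,720 = $299,950 (over)
4 windows exceed the threshold.

4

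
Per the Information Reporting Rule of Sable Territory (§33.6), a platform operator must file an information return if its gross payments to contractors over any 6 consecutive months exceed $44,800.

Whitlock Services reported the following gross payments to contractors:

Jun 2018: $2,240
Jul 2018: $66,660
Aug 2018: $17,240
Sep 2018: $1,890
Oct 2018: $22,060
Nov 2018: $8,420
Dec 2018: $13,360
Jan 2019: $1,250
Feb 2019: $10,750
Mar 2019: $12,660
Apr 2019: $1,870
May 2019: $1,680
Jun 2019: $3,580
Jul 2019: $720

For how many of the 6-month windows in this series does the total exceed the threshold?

Jun 2018–Nov 2018: $2,240 + $66,660 + $17,240 + $1,890 + $22,060 + $8,420 = $118,510 (over)
Jul 2018–Dec 2018: $66,660 + $17,240 + $1,890 + $22,060 + $8,420 + $13,360 = $129,630 (over)
Aug 2018–Jan 2019: $17,240 + $1,890 + $22,060 + $8,420 + $13,360 + $1,250 = $64,220 (over)
Sep 2018–Feb 2019: $1,890 + $22,060 + $8,420 + $13,360 + $1,250 + $10,750 = $57,730 (over)
Oct 2018–Mar 2019: $22,060 + $8,420 + $13,360 + $1,250 + $10,750 + $12,660 = $68,500 (over)
Nov 2018–Apr 2019: $8,420 + $13,360 + $1,250 + $10,750 + $12,660 + $1,870 = $48,310 (over)
Dec 2018–May 2019: $13,360 + $1,250 + $10,750 + $12,660 + $1,870 + $1,680 = $41,570 (under)
Jan 2019–Jun 2019: $1,250 + $10,750 + $12,660 + $1,870 + $1,680 + $3,580 = $31,790 (under)
Feb 2019–Jul 2019: $10,750 + $12,660 + $1,870 + $1,680 + $3,580 + $720 = $31,260 (under)
6 windows exceed the threshold.

6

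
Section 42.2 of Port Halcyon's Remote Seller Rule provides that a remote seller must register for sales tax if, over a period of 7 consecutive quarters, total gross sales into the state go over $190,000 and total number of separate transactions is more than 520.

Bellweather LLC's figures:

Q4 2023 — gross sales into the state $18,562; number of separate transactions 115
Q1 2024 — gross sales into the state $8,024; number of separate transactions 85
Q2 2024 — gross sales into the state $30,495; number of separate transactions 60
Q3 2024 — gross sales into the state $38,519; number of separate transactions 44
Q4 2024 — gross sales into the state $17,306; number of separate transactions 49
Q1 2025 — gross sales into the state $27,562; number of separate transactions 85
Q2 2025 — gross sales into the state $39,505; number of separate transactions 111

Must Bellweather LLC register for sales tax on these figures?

Total gross sales into the state: $18,562 + $8,024 + $30,495 + $38,519 + $17,306 + $27,562 + $39,505 = $179,973 (≤ $190,000).
Total number of separate transactions: 115 + 85 + 60 + 44 + 49 + 85 + 111 = 549 (> 520).
The test is 'and': the rule requires both, and at least one is not exceeded.

No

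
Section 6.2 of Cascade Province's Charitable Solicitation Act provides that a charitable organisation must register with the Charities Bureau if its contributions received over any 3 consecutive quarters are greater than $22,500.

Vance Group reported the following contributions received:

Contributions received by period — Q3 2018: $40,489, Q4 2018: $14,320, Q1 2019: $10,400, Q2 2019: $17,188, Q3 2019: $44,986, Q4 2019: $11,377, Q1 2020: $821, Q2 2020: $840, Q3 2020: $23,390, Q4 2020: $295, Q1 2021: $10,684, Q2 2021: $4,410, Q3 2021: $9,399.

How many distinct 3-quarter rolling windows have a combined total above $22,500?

9

Q3 2018–Q1 2019: $40,489 + $14,320 + $10,400 = $65,209 (over)
Q4 2018–Q2 2019: $14,320 + $10,400 + $17,188 = $41,908 (over)
Q1 2019–Q3 2019: $10,400 + $17,188 + $44,986 = $72,574 (over)
Q2 2019–Q4 2019: $17,188 + $44,986 + $11,377 = $73,551 (over)
Q3 2019–Q1 2020: $44,986 + $11,377 + $821 = $57,184 (over)
Q4 2019–Q2 2020: $11,377 + $821 + $840 = $13,038 (under)
Q1 2020–Q3 2020: $821 + $840 + $23,390 = $25,051 (over)
Q2 2020–Q4 2020: $840 + $23,390 + $295 = $24,525 (over)
Q3 2020–Q1 2021: $23,390 + $295 + $10,684 = $34,369 (over)
Q4 2020–Q2 2021: $295 + $10,684 + $4,410 = $15,389 (under)
Q1 2021–Q3 2021: $10,684 + $4,410 + $9,399 = $24,493 (over)
9 windows exceed the threshold.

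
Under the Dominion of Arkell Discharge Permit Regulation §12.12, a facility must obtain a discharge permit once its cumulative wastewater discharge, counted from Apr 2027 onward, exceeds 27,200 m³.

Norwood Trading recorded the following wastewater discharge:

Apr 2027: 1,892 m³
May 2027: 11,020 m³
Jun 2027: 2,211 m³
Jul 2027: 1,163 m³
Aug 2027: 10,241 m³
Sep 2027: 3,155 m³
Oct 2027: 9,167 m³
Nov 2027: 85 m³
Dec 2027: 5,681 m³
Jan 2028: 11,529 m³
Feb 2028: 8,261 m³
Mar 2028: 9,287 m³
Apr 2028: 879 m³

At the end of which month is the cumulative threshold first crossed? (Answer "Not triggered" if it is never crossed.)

Sep 2027

Through Apr 2027: 1,892 m³
Through May 2027: 12,912 m³
Through Jun 2027: 15,123 m³
Through Jul 2027: 16,286 m³
Through Aug 2027: 26,527 m³
Through Sep 2027: 29,682 m³ ← exceeds threshold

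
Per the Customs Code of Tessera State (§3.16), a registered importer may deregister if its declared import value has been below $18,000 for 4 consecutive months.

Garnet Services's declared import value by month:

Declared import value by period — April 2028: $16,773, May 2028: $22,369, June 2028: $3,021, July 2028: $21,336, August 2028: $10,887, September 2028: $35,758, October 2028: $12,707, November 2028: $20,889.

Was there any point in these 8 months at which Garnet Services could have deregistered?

Months below $18,000: April 2028, June 2028, August 2028, October 2028.
Longest run of consecutive months below the threshold: 1.
1 < 4, so Garnet Services never became eligible.

No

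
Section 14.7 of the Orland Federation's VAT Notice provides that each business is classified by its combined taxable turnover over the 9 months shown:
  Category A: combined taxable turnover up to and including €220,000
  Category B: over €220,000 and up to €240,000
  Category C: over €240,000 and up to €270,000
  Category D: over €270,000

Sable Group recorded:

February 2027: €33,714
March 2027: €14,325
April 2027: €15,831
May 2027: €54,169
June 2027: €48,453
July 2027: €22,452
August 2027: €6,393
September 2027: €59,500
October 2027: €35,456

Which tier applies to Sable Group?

Category D

Combined taxable turnover: €33,714 + €14,325 + €15,831 + €54,169 + €48,453 + €22,452 + €6,393 + €59,500 + €35,456 = €290,293.
€290,293 > €270,000, so Category D applies.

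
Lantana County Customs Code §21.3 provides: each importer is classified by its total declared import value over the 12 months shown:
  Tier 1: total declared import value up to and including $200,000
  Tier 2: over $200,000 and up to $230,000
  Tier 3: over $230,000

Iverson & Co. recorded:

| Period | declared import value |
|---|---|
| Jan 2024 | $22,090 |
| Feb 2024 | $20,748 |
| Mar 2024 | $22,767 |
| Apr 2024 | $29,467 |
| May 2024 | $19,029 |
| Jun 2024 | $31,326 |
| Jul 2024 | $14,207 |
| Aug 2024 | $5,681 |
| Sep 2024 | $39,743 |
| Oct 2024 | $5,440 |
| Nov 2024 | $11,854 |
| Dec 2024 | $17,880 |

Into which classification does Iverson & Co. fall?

Tier 3

Total declared import value: $22,090 + $20,748 + $22,767 + $29,467 + $19,029 + $31,326 + $14,207 + $5,681 + $39,743 + $5,440 + $11,854 + $17,880 = $240,232.
$240,232 > $230,000, so Tier 3 applies.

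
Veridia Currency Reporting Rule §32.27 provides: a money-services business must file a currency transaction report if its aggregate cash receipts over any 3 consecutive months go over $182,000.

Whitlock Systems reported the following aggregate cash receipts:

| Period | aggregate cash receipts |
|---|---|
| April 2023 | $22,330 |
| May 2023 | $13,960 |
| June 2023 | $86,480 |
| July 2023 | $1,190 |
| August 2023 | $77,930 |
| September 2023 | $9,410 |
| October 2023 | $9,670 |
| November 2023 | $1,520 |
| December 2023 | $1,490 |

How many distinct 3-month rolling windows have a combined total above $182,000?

0

April 2023–June 2023: $22,330 + $13,960 + $86,480 = $122,770 (under)
May 2023–July 2023: $13,960 + $86,480 + $1,190 = $101,630 (under)
June 2023–August 2023: $86,480 + $1,190 + $77,930 = $165,600 (under)
July 2023–September 2023: $1,190 + $77,930 + $9,410 = $88,530 (under)
August 2023–October 2023: $77,930 + $9,410 + $9,670 = $97,010 (under)
September 2023–November 2023: $9,410 + $9,670 + $1,520 = $20,600 (under)
October 2023–December 2023: $9,670 + $1,520 + $1,490 = $12,680 (under)
0 windows exceed the threshold.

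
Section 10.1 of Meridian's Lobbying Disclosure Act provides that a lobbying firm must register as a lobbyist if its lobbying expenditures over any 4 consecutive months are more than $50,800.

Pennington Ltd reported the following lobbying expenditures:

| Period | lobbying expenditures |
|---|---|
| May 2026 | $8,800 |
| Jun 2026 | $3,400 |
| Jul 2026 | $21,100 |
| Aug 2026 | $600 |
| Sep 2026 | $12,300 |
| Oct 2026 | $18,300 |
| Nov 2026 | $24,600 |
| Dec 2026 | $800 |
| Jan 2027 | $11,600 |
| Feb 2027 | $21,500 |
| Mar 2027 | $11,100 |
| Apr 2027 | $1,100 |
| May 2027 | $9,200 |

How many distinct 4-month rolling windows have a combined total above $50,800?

May 2026–Aug 2026: $8,800 + $3,400 + $21,100 + $600 = $33,900 (under)
Jun 2026–Sep 2026: $3,400 + $21,100 + $600 + $12,300 = $37,400 (under)
Jul 2026–Oct 2026: $21,100 + $600 + $12,300 + $18,300 = $52,300 (over)
Aug 2026–Nov 2026: $600 + $12,300 + $18,300 + $24,600 = $55,800 (over)
Sep 2026–Dec 2026: $12,300 + $18,300 + $24,600 + $800 = $56,000 (over)
Oct 2026–Jan 2027: $18,300 + $24,600 + $800 + $11,600 = $55,300 (over)
Nov 2026–Feb 2027: $24,600 + $800 + $11,600 + $21,500 = $58,500 (over)
Dec 2026–Mar 2027: $800 + $11,600 + $21,500 + $11,100 = $45,000 (under)
Jan 2027–Apr 2027: $11,600 + $21,500 + $11,100 + $1,100 = $45,300 (under)
Feb 2027–May 2027: $21,500 + $11,100 + $1,100 + $9,200 = $42,900 (under)
5 windows exceed the threshold.

5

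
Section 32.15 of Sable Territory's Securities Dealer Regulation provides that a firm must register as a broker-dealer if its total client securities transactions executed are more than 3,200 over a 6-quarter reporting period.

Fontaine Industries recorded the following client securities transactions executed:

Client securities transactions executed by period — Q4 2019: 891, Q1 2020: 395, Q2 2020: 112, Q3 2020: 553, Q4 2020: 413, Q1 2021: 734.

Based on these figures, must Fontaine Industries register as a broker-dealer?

Total client securities transactions executed: 891 + 395 + 112 + 553 + 413 + 734 = 3,098.
3,098 ≤ 3,200, so the threshold is not exceeded.

No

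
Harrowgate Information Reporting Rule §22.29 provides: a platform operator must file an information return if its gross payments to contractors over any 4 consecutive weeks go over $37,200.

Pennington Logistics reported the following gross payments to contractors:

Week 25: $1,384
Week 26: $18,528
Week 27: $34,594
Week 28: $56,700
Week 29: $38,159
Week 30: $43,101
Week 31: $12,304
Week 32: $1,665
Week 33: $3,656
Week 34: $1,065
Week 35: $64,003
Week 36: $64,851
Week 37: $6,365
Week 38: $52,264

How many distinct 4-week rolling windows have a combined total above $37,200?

Week 25–Week 28: $1,384 + $18,528 + $34,594 + $56,700 = $111,206 (over)
Week 26–Week 29: $18,528 + $34,594 + $56,700 + $38,159 = $147,981 (over)
Week 27–Week 30: $34,594 + $56,700 + $38,159 + $43,101 = $172,554 (over)
Week 28–Week 31: $56,700 + $38,159 + $43,101 + $12,304 = $150,264 (over)
Week 29–Week 32: $38,159 + $43,101 + $12,304 + $1,665 = $95,229 (over)
Week 30–Week 33: $43,101 + $12,304 + $1,665 + $3,656 = $60,726 (over)
Week 31–Week 34: $12,304 + $1,665 + $3,656 + $1,065 = $18,690 (under)
Week 32–Week 35: $1,665 + $3,656 + $1,065 + $64,003 = $70,389 (over)
Week 33–Week 36: $3,656 + $1,065 + $64,003 + $64,851 = $133,575 (over)
Week 34–Week 37: $1,065 + $64,003 + $64,851 + $6,365 = $136,284 (over)
Week 35–Week 38: $64,003 + $64,851 + $6,365 + $52,264 = $187,483 (over)
10 windows exceed the threshold.

10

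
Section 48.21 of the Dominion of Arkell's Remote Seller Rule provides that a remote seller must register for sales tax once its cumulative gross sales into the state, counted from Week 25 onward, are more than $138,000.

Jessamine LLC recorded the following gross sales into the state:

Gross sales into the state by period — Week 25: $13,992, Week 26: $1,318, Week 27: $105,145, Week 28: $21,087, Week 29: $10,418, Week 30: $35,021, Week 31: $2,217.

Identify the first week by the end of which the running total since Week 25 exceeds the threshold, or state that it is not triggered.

Through Week 25: $13,992
Through Week 26: $15,310
Through Week 27: $120,455
Through Week 28: $141,542 ← exceeds threshold

Week 28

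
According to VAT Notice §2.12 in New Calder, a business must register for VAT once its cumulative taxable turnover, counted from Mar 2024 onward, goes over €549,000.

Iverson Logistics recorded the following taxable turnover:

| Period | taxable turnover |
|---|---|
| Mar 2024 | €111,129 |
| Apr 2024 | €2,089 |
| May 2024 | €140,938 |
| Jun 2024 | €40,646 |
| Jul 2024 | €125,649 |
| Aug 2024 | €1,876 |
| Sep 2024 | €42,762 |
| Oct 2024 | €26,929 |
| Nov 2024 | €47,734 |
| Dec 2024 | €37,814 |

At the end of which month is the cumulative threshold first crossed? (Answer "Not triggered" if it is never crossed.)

Dec 2024

Through Mar 2024: €111,129
Through Apr 2024: €113,218
Through May 2024: €254,156
Through Jun 2024: €294,802
Through Jul 2024: €420,451
Through Aug 2024: €422,327
Through Sep 2024: €465,089
Through Oct 2024: €492,018
Through Nov 2024: €539,752
Through Dec 2024: €577,566 ← exceeds threshold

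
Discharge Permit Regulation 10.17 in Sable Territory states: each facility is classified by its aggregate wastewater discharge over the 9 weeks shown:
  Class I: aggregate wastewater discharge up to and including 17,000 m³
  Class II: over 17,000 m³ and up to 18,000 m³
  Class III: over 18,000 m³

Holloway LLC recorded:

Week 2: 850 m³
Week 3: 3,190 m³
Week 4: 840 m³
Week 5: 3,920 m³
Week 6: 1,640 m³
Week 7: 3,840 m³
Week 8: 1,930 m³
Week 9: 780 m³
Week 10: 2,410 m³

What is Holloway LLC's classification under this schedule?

Aggregate wastewater discharge: 850 m³ + 3,190 m³ + 840 m³ + 3,920 m³ + 1,640 m³ + 3,840 m³ + 1,930 m³ + 780 m³ + 2,410 m³ = 19,400 m³.
19,400 m³ > 18,000 m³, so Class III applies.

Class III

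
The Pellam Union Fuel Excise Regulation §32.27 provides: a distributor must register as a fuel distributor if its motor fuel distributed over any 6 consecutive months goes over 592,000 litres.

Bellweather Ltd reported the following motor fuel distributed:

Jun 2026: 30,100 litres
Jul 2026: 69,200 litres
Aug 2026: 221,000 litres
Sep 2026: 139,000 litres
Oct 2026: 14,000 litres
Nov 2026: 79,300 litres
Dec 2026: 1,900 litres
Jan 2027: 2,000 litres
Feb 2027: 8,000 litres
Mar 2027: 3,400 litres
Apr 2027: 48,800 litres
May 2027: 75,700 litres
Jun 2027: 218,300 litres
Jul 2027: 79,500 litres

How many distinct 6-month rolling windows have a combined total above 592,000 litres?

0

Jun 2026–Nov 2026: 30,100 litres + 69,200 litres + 221,000 litres + 139,000 litres + 14,000 litres + 79,300 litres = 552,600 litres (under)
Jul 2026–Dec 2026: 69,200 litres + 221,000 litres + 139,000 litres + 14,000 litres + 79,300 litres + 1,900 litres = 524,400 litres (under)
Aug 2026–Jan 2027: 221,000 litres + 139,000 litres + 14,000 litres + 79,300 litres + 1,900 litres + 2,000 litres = 457,200 litres (under)
Sep 2026–Feb 2027: 139,000 litres + 14,000 litres + 79,300 litres + 1,900 litres + 2,000 litres + 8,000 litres = 244,200 litres (under)
Oct 2026–Mar 2027: 14,000 litres + 79,300 litres + 1,900 litres + 2,000 litres + 8,000 litres + 3,400 litres = 108,600 litres (under)
Nov 2026–Apr 2027: 79,300 litres + 1,900 litres + 2,000 litres + 8,000 litres + 3,400 litres + 48,800 litres = 143,400 litres (under)
Dec 2026–May 2027: 1,900 litres + 2,000 litres + 8,000 litres + 3,400 litres + 48,800 litres + 75,700 litres = 139,800 litres (under)
Jan 2027–Jun 2027: 2,000 litres + 8,000 litres + 3,400 litres + 48,800 litres + 75,700 litres + 218,300 litres = 356,200 litres (under)
Feb 2027–Jul 2027: 8,000 litres + 3,400 litres + 48,800 litres + 75,700 litres + 218,300 litres + 79,500 litres = 433,700 litres (under)
0 windows exceed the threshold.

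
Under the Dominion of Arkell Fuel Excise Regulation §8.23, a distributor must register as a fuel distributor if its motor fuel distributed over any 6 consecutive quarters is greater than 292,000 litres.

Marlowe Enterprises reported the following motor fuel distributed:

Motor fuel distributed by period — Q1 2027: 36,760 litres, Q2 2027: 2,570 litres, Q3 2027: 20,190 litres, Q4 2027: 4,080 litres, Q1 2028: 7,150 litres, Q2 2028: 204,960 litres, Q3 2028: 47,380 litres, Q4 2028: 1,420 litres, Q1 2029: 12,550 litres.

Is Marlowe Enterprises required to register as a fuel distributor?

No

Q1 2027–Q2 2028: 36,760 litres + 2,570 litres + 20,190 litres + 4,080 litres + 7,150 litres + 204,960 litres = 275,710 litres (under)
Q2 2027–Q3 2028: 2,570 litres + 20,190 litres + 4,080 litres + 7,150 litres + 204,960 litres + 47,380 litres = 286,330 litres (under)
Q3 2027–Q4 2028: 20,190 litres + 4,080 litres + 7,150 litres + 204,960 litres + 47,380 litres + 1,420 litres = 285,180 litres (under)
Q4 2027–Q1 2029: 4,080 litres + 7,150 litres + 204,960 litres + 47,380 litres + 1,420 litres + 12,550 litres = 277,540 litres (under)
No window exceeds 292,000 litres.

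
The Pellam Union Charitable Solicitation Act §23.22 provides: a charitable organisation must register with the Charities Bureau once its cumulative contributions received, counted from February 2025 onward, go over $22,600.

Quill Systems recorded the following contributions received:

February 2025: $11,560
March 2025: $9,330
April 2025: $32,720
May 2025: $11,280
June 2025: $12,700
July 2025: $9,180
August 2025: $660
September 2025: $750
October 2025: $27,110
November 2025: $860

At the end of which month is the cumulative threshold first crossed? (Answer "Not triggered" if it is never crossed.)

Through February 2025: $11,560
Through March 2025: $20,890
Through April 2025: $53,610 ← exceeds threshold

April 2025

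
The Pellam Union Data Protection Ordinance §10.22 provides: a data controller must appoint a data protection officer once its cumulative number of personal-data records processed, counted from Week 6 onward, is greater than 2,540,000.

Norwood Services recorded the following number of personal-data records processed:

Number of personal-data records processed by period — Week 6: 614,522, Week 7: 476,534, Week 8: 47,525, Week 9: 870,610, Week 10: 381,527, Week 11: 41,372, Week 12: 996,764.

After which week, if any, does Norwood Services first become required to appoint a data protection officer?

Through Week 6: 614,522
Through Week 7: 1,091,056
Through Week 8: 1,138,581
Through Week 9: 2,009,191
Through Week 10: 2,390,718
Through Week 11: 2,432,090
Through Week 12: 3,428,854 ← exceeds threshold

Week 12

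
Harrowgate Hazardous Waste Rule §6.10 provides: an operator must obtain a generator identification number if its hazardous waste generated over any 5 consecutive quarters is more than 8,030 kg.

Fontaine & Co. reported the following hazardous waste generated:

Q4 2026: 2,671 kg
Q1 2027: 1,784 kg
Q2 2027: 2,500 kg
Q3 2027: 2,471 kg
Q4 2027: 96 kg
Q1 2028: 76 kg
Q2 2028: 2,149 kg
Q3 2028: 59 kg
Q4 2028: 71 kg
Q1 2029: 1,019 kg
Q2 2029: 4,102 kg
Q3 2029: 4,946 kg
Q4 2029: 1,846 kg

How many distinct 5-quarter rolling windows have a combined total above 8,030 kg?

Q4 2026–Q4 2027: 2,671 kg + 1,784 kg + 2,500 kg + 2,471 kg + 96 kg = 9,522 kg (over)
Q1 2027–Q1 2028: 1,784 kg + 2,500 kg + 2,471 kg + 96 kg + 76 kg = 6,927 kg (under)
Q2 2027–Q2 2028: 2,500 kg + 2,471 kg + 96 kg + 76 kg + 2,149 kg = 7,292 kg (under)
Q3 2027–Q3 2028: 2,471 kg + 96 kg + 76 kg + 2,149 kg + 59 kg = 4,851 kg (under)
Q4 2027–Q4 2028: 96 kg + 76 kg + 2,149 kg + 59 kg + 71 kg = 2,451 kg (under)
Q1 2028–Q1 2029: 76 kg + 2,149 kg + 59 kg + 71 kg + 1,019 kg = 3,374 kg (under)
Q2 2028–Q2 2029: 2,149 kg + 59 kg + 71 kg + 1,019 kg + 4,102 kg = 7,400 kg (under)
Q3 2028–Q3 2029: 59 kg + 71 kg + 1,019 kg + 4,102 kg + 4,946 kg = 10,197 kg (over)
Q4 2028–Q4 2029: 71 kg + 1,019 kg + 4,102 kg + 4,946 kg + 1,846 kg = 11,984 kg (over)
3 windows exceed the threshold.

3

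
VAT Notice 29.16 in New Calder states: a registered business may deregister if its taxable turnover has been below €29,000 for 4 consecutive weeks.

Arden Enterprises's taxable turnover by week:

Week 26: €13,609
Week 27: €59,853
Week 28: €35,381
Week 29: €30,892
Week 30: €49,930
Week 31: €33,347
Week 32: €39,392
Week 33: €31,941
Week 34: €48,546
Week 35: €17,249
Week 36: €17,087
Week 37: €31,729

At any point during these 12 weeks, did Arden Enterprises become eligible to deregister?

No

Weeks below €29,000: Week 26, Week 35, Week 36.
Longest run of consecutive weeks below the threshold: 2.
2 < 4, so Arden Enterprises never became eligible.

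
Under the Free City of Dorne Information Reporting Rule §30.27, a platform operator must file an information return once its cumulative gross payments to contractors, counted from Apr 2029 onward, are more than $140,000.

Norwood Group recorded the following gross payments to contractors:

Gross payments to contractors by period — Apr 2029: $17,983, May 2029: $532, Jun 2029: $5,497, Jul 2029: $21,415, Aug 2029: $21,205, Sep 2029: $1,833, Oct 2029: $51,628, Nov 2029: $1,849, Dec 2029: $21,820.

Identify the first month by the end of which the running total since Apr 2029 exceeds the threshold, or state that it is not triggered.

Through Apr 2029: $17,983
Through May 2029: $18,515
Through Jun 2029: $24,012
Through Jul 2029: $45,427
Through Aug 2029: $66,632
Through Sep 2029: $68,465
Through Oct 2029: $120,093
Through Nov 2029: $121,942
Through Dec 2029: $143,762 ← exceeds threshold

Dec 2029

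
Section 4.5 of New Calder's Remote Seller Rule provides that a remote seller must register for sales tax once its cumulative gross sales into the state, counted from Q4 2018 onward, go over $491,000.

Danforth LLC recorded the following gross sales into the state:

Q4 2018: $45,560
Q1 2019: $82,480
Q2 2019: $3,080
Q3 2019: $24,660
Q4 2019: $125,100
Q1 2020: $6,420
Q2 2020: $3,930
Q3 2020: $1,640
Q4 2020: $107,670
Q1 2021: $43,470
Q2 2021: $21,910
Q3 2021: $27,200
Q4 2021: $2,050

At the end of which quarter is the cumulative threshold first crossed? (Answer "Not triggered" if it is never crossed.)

Q3 2021

Through Q4 2018: $45,560
Through Q1 2019: $128,040
Through Q2 2019: $131,120
Through Q3 2019: $155,780
Through Q4 2019: $280,880
Through Q1 2020: $287,300
Through Q2 2020: $291,230
Through Q3 2020: $292,870
Through Q4 2020: $400,540
Through Q1 2021: $444,010
Through Q2 2021: $465,920
Through Q3 2021: $493,120 ← exceeds threshold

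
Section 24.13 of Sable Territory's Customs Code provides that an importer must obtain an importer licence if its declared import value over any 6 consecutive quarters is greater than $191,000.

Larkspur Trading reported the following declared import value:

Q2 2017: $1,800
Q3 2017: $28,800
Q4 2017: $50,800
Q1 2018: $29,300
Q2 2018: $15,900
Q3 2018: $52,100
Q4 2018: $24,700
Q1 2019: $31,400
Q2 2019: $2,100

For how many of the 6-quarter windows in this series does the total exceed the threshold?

2

Q2 2017–Q3 2018: $1,800 + $28,800 + $50,800 + $29,300 + $15,900 + $52,100 = $178,700 (under)
Q3 2017–Q4 2018: $28,800 + $50,800 + $29,300 + $15,900 + $52,100 + $24,700 = $201,600 (over)
Q4 2017–Q1 2019: $50,800 + $29,300 + $15,900 + $52,100 + $24,700 + $31,400 = $204,200 (over)
Q1 2018–Q2 2019: $29,300 + $15,900 + $52,100 + $24,700 + $31,400 + $2,100 = $155,500 (under)
2 windows exceed the threshold.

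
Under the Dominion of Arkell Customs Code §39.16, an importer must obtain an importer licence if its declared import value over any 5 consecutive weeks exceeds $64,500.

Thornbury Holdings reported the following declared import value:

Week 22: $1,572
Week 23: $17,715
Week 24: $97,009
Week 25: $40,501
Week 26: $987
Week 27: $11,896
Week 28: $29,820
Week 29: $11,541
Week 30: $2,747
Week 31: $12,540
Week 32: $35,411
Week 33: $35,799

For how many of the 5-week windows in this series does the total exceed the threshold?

7

Week 22–Week 26: $1,572 + $17,715 + $97,009 + $40,501 + $987 = $157,784 (over)
Week 23–Week 27: $17,715 + $97,009 + $40,501 + $987 + $11,896 = $168,108 (over)
Week 24–Week 28: $97,009 + $40,501 + $987 + $11,896 + $29,820 = $180,213 (over)
Week 25–Week 29: $40,501 + $987 + $11,896 + $29,820 + $11,541 = $94,745 (over)
Week 26–Week 30: $987 + $11,896 + $29,820 + $11,541 + $2,747 = $56,991 (under)
Week 27–Week 31: $11,896 + $29,820 + $11,541 + $2,747 + $12,540 = $68,544 (over)
Week 28–Week 32: $29,820 + $11,541 + $2,747 + $12,540 + $35,411 = $92,059 (over)
Week 29–Week 33: $11,541 + $2,747 + $12,540 + $35,411 + $35,799 = $98,038 (over)
7 windows exceed the threshold.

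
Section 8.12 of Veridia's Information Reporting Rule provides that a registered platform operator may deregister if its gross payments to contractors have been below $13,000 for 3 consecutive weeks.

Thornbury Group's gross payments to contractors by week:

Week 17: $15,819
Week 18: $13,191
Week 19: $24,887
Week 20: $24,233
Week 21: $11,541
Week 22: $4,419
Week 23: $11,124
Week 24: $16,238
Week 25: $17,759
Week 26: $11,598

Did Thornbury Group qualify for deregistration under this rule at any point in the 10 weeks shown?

Yes

Weeks below $13,000: Week 21, Week 22, Week 23, Week 26.
Longest run of consecutive weeks below the threshold: 3.
3 ≥ 3, so Thornbury Group became eligible.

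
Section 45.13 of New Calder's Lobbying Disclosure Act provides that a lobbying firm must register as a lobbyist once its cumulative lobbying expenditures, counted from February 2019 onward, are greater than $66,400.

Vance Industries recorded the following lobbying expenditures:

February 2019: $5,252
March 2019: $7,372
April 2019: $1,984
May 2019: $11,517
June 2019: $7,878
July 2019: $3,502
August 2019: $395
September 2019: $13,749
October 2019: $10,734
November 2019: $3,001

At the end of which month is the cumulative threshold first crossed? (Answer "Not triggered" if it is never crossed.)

Not triggered

Through February 2019: $5,252
Through March 2019: $12,624
Through April 2019: $14,608
Through May 2019: $26,125
Through June 2019: $34,003
Through July 2019: $37,505
Through August 2019: $37,900
Through September 2019: $51,649
Through October 2019: $62,383
Through November 2019: $65,384
Final cumulative total $65,384 ≤ $66,400; the threshold is never exceeded.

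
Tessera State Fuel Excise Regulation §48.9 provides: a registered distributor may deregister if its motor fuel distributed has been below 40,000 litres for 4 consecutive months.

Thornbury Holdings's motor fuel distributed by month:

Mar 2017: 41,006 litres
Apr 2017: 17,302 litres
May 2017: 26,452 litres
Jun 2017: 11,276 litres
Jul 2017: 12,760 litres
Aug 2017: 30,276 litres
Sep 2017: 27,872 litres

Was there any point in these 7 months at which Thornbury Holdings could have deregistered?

Yes

Months below 40,000 litres: Apr 2017, May 2017, Jun 2017, Jul 2017, Aug 2017, Sep 2017.
Longest run of consecutive months below the threshold: 6.
6 ≥ 4, so Thornbury Holdings became eligible.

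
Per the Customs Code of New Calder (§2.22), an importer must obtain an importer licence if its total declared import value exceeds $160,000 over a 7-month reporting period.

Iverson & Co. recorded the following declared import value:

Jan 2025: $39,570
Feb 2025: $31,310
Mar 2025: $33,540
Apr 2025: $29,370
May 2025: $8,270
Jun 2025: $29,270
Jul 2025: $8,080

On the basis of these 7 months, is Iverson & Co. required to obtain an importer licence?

Total declared import value: $39,570 + $31,310 + $33,540 + $29,370 + $8,270 + $29,270 + $8,080 = $179,410.
$179,410 > $160,000, so the threshold is exceeded.

Yes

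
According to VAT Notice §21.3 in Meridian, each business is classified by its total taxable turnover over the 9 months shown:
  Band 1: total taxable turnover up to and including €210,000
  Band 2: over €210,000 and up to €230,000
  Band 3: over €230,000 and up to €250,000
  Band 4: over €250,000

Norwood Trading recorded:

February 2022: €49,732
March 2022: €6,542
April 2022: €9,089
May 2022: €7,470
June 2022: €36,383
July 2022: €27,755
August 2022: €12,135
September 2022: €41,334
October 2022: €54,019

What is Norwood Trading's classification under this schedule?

Band 3

Total taxable turnover: €49,732 + €6,542 + €9,089 + €7,470 + €36,383 + €27,755 + €12,135 + €41,334 + €54,019 = €244,459.
€230,000 < €244,459 ≤ €250,000, so Band 3 applies.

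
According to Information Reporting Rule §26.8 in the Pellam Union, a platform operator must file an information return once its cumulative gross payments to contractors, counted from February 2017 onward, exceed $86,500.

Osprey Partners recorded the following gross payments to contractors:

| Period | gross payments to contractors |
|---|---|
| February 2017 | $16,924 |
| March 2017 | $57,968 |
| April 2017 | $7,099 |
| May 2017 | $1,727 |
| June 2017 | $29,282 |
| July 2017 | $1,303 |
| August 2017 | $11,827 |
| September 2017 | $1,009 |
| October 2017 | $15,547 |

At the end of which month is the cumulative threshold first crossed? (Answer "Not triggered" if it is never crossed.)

Through February 2017: $16,924
Through March 2017: $74,892
Through April 2017: $81,991
Through May 2017: $83,718
Through June 2017: $113,000 ← exceeds threshold

June 2017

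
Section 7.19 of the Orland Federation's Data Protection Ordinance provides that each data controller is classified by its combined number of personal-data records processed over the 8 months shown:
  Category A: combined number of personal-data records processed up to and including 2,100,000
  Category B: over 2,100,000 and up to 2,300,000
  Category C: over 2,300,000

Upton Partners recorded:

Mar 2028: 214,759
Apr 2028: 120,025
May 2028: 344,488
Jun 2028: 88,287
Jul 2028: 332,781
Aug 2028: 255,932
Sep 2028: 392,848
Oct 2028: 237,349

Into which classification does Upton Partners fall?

Combined number of personal-data records processed: 214,759 + 120,025 + 344,488 + 88,287 + 332,781 + 255,932 + 392,848 + 237,349 = 1,986,469.
1,986,469 ≤ 2,100,000, so Category A applies.

Category A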